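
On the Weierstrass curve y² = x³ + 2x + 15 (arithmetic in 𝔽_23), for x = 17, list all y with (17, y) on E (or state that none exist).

x³ + 2x + 15 = 4962 ≡ 17 (mod 23).
17 is a non-residue mod 23; no y exists.

none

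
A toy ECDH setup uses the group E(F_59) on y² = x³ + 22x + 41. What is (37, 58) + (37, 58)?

tangent at (37, 58): λ = (3·37² + 22)/(2·58) ≡ 58/57. 57⁻¹ ≡ 29 (mod 59), so λ ≡ 58·29 ≡ 30.
  x = λ² - 37 - 37 = 900 - 74 ≡ 0; y = λ·(37 - 0) - 58 ≡ 49. → (0, 49)

(0, 49)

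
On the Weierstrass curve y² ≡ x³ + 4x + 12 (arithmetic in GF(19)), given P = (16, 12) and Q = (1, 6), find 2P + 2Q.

First 2P:
Repeated addition: build up to 2P.
2P: tangent at (16, 12): λ = (3·16² + 4)/(2·12) ≡ 12/5. 5⁻¹ ≡ 4 (mod 19), so λ ≡ 12·4 ≡ 10.
  x = λ² - 16 - 16 = 100 - 32 ≡ 11; y = λ·(16 - 11) - 12 ≡ 0. → (11, 0)
2P = (11, 0).
Next 2Q:
Repeated addition: build up to 2Q.
2Q: tangent at (1, 6): λ = (3·1² + 4)/(2·6) ≡ 7/12. 12⁻¹ ≡ 8 (mod 19), so λ ≡ 7·8 ≡ 18.
  x = λ² - 1 - 1 = 324 - 2 ≡ 18; y = λ·(1 - 18) - 6 ≡ 11. → (18, 11)
2Q = (18, 11).
Finally 2P + 2Q:
(11, 0) + (18, 11). λ = (11 - 0)/(18 - 11) ≡ 11/7 mod 19. 7⁻¹ ≡ 11 (mod 19) since 7·11 = 77 ≡ 1, so λ ≡ 7.
  x = λ² - 11 - 18 = 49 - 29 ≡ 1; y = λ·(11 - 1) - 0 ≡ 13. → (1, 13)

(1, 13)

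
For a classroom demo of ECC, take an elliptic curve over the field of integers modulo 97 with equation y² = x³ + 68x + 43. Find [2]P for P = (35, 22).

(15, 48)

tangent at (35, 22): λ = (3·35² + 68)/(2·22) ≡ 57/44. 44⁻¹ ≡ 86 (mod 97) since 44·86 = 3784 ≡ 1, so λ ≡ 57·86 ≡ 52.
  x = λ² - 35 - 35 = 2704 - 70 ≡ 15; y = λ·(35 - 15) - 22 ≡ 48. → (15, 48)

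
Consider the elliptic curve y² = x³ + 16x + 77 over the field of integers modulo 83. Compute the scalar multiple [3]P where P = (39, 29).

Repeated addition: build up to 3P.
2P: tangent at (39, 29): λ = (3·39² + 16)/(2·29) ≡ 14/58. 58⁻¹ ≡ 73 (mod 83), so λ ≡ 14·73 ≡ 26.
  x = λ² - 39 - 39 = 676 - 78 ≡ 17; y = λ·(39 - 17) - 29 ≡ 45. → (17, 45)
3P: (17, 45) + (39, 29). λ = (29 - 45)/(39 - 17) ≡ 67/22 mod 83. 22⁻¹ ≡ 34 (mod 83) since 22·34 = 748 ≡ 1, so λ ≡ 37.
  x = λ² - 17 - 39 = 1369 - 56 ≡ 68; y = λ·(17 - 68) - 45 ≡ 60. → (68, 60)

(68, 60)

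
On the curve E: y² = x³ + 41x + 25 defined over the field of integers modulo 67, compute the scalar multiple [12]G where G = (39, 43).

Repeated addition: build up to 12G.
2G: tangent at (39, 43): λ = (3·39² + 41)/(2·43) ≡ 48/19. 19⁻¹ ≡ 60 (mod 67) since 19·60 = 1140 ≡ 1, so λ ≡ 48·60 ≡ 66.
  x = λ² - 39 - 39 = 4356 - 78 ≡ 57; y = λ·(39 - 57) - 43 ≡ 42. → (57, 42)
3G: (57, 42) + (39, 43). λ = (43 - 42)/(39 - 57) ≡ 1/49 mod 67. 49⁻¹ ≡ 26 (mod 67), so λ ≡ 26.
  x = λ² - 57 - 39 = 676 - 96 ≡ 44; y = λ·(57 - 44) - 42 ≡ 28. → (44, 28)
4G: (44, 28) + (39, 43). λ = (43 - 28)/(39 - 44) ≡ 15/62 mod 67. 62⁻¹ ≡ 40 (mod 67), so λ ≡ 64.
  x = λ² - 44 - 39 = 4096 - 83 ≡ 60; y = λ·(44 - 60) - 28 ≡ 20. → (60, 20)
5G: (60, 20) + (39, 43). λ = (43 - 20)/(39 - 60) ≡ 23/46 mod 67. 46⁻¹ ≡ 51 (mod 67), so λ ≡ 34.
  x = λ² - 60 - 39 = 1156 - 99 ≡ 52; y = λ·(60 - 52) - 20 ≡ 51. → (52, 51)
6G: (52, 51) + (39, 43). λ = (43 - 51)/(39 - 52) ≡ 59/54 mod 67. 54⁻¹ ≡ 36 (mod 67), so λ ≡ 47.
  x = λ² - 52 - 39 = 2209 - 91 ≡ 41; y = λ·(52 - 41) - 51 ≡ 64. → (41, 64)
7G: (41, 64) + (39, 43). λ = (43 - 64)/(39 - 41) ≡ 46/65 mod 67. 65⁻¹ ≡ 33 (mod 67), so λ ≡ 44.
  x = λ² - 41 - 39 = 1936 - 80 ≡ 47; y = λ·(41 - 47) - 64 ≡ 7. → (47, 7)
8G: (47, 7) + (39, 43). λ = (43 - 7)/(39 - 47) ≡ 36/59 mod 67. 59⁻¹ ≡ 25 (mod 67) since 59·25 = 1475 ≡ 1, so λ ≡ 29.
  x = λ² - 47 - 39 = 841 - 86 ≡ 18; y = λ·(47 - 18) - 7 ≡ 30. → (18, 30)
9G: (18, 30) + (39, 43). λ = (43 - 30)/(39 - 18) ≡ 13/21 mod 67. 21⁻¹ ≡ 16 (mod 67) since 21·16 = 336 ≡ 1, so λ ≡ 7.
  x = λ² - 18 - 39 = 49 - 57 ≡ 59; y = λ·(18 - 59) - 30 ≡ 18. → (59, 18)
10G: (59, 18) + (39, 43). λ = (43 - 18)/(39 - 59) ≡ 25/47 mod 67. 47⁻¹ ≡ 10 (mod 67) since 47·10 = 470 ≡ 1, so λ ≡ 49.
  x = λ² - 59 - 39 = 2401 - 98 ≡ 25; y = λ·(59 - 25) - 18 ≡ 40. → (25, 40)
11G: (25, 40) + (39, 43). λ = (43 - 40)/(39 - 25) ≡ 3/14 mod 67. 14⁻¹ ≡ 24 (mod 67), so λ ≡ 5.
  x = λ² - 25 - 39 = 25 - 64 ≡ 28; y = λ·(25 - 28) - 40 ≡ 12. → (28, 12)
12G: (28, 12) + (39, 43). λ = (43 - 12)/(39 - 28) ≡ 31/11 mod 67. 11⁻¹ ≡ 61 (mod 67), so λ ≡ 15.
  x = λ² - 28 - 39 = 225 - 67 ≡ 24; y = λ·(28 - 24) - 12 ≡ 48. → (24, 48)

(24, 48)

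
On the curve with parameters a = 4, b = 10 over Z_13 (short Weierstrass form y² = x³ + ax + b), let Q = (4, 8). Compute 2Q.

(5, 5)

tangent at (4, 8): λ = (3·4² + 4)/(2·8) ≡ 0/3. 3⁻¹ ≡ 9 (mod 13) since 3·9 = 27 ≡ 1, so λ ≡ 0·9 ≡ 0.
  x = λ² - 4 - 4 = 0 - 8 ≡ 5; y = λ·(4 - 5) - 8 ≡ 5. → (5, 5)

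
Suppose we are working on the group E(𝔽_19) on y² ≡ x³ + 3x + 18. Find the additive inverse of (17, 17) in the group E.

-(17, 17) = (17, -17 mod 19) = (17, 2).

(17, 2)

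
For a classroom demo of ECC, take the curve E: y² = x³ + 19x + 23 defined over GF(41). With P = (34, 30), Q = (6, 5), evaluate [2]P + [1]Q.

(0, 8)

First 2P:
Repeated addition: build up to 2P.
2P: tangent at (34, 30): λ = (3·34² + 19)/(2·30) ≡ 2/19. 19⁻¹ ≡ 13 (mod 41) since 19·13 = 247 ≡ 1, so λ ≡ 2·13 ≡ 26.
  x = λ² - 34 - 34 = 676 - 68 ≡ 34; y = λ·(34 - 34) - 30 ≡ 11. → (34, 11)
2P = (34, 11).
Finally 2P + Q:
(34, 11) + (6, 5). λ = (5 - 11)/(6 - 34) ≡ 35/13 mod 41. 13⁻¹ ≡ 19 (mod 41) since 13·19 = 247 ≡ 1, so λ ≡ 9.
  x = λ² - 34 - 6 = 81 - 40 ≡ 0; y = λ·(34 - 0) - 11 ≡ 8. → (0, 8)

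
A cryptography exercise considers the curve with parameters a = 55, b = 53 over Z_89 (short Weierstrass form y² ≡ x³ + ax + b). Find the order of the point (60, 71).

7

2P: tangent at (60, 71): λ = (3·60² + 55)/(2·71) ≡ 86/53. 53⁻¹ ≡ 42 (mod 89), so λ ≡ 86·42 ≡ 52.
  x = λ² - 60 - 60 = 2704 - 120 ≡ 3; y = λ·(60 - 3) - 71 ≡ 45. → (3, 45)
3P: (3, 45) + (60, 71). λ = (71 - 45)/(60 - 3) ≡ 26/57 mod 89. 57⁻¹ ≡ 25 (mod 89), so λ ≡ 27.
  x = λ² - 3 - 60 = 729 - 63 ≡ 43; y = λ·(3 - 43) - 45 ≡ 32. → (43, 32)
4P: (43, 32) + (60, 71). λ = (71 - 32)/(60 - 43) ≡ 39/17 mod 89. 17⁻¹ ≡ 21 (mod 89), so λ ≡ 18.
  x = λ² - 43 - 60 = 324 - 103 ≡ 43; y = λ·(43 - 43) - 32 ≡ 57. → (43, 57)
5P: (43, 57) + (60, 71). λ = (71 - 57)/(60 - 43) ≡ 14/17 mod 89. 17⁻¹ ≡ 21 (mod 89) since 17·21 = 357 ≡ 1, so λ ≡ 27.
  x = λ² - 43 - 60 = 729 - 103 ≡ 3; y = λ·(43 - 3) - 57 ≡ 44. → (3, 44)
6P: (3, 44) + (60, 71). λ = (71 - 44)/(60 - 3) ≡ 27/57 mod 89. 57⁻¹ ≡ 25 (mod 89) since 57·25 = 1425 ≡ 1, so λ ≡ 52.
  x = λ² - 3 - 60 = 2704 - 63 ≡ 60; y = λ·(3 - 60) - 44 ≡ 18. → (60, 18)
7P: (60, 18) + (60, 71): same x and y₁ ≡ -y₂, so the sum is 𝒪.
7P = 𝒪, so the order is 7.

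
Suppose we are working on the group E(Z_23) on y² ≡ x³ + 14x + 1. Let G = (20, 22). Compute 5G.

(6, 18)

Repeated addition: build up to 5G.
2G: tangent at (20, 22): λ = (3·20² + 14)/(2·22) ≡ 18/21. 21⁻¹ ≡ 11 (mod 23), so λ ≡ 18·11 ≡ 14.
  x = λ² - 20 - 20 = 196 - 40 ≡ 18; y = λ·(20 - 18) - 22 ≡ 6. → (18, 6)
3G: (18, 6) + (20, 22). λ = (22 - 6)/(20 - 18) ≡ 16/2 mod 23. 2⁻¹ ≡ 12 (mod 23) since 2·12 = 24 ≡ 1, so λ ≡ 8.
  x = λ² - 18 - 20 = 64 - 38 ≡ 3; y = λ·(18 - 3) - 6 ≡ 22. → (3, 22)
4G: (3, 22) + (20, 22). λ = (22 - 22)/(20 - 3) ≡ 0/17 mod 23. 17⁻¹ ≡ 19 (mod 23), so λ ≡ 0.
  x = λ² - 3 - 20 = 0 - 23 ≡ 0; y = λ·(3 - 0) - 22 ≡ 1. → (0, 1)
5G: (0, 1) + (20, 22). λ = (22 - 1)/(20 - 0) ≡ 21/20 mod 23. 20⁻¹ ≡ 15 (mod 23) since 20·15 = 300 ≡ 1, so λ ≡ 16.
  x = λ² - 0 - 20 = 256 - 20 ≡ 6; y = λ·(0 - 6) - 1 ≡ 18. → (6, 18)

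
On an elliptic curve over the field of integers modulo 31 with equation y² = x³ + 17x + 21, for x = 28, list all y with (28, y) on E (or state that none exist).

6, 25

x³ + 17x + 21 = 22449 ≡ 5 (mod 31).
Square roots of 5 mod 31: 6 and 25 (since 6² = 36 ≡ 5).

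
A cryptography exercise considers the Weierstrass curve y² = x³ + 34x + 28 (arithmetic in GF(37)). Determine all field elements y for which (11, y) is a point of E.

x³ + 34x + 28 = 1733 ≡ 31 (mod 37).
31 is a non-residue mod 37; no y exists.

none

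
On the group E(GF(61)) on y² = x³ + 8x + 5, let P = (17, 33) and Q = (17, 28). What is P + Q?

O

The two points share x = 17 and their y-coordinates satisfy 33 + 28 ≡ 0 (mod 61), so they are inverses. Their sum is ∞.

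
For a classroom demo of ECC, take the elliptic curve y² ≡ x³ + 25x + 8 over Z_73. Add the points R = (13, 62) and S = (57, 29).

(13, 62) + (57, 29). λ = (29 - 62)/(57 - 13) ≡ 40/44 mod 73. 44⁻¹ ≡ 5 (mod 73) since 44·5 = 220 ≡ 1, so λ ≡ 54.
  x = λ² - 13 - 57 = 2916 - 70 ≡ 72; y = λ·(13 - 72) - 62 ≡ 37. → (72, 37)

(72, 37)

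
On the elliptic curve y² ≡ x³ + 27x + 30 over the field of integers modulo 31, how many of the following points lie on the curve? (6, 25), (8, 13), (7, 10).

2

(6, 25): 25² ≡ 5, rhs ≡ 5 → on.
(8, 13): 13² ≡ 14, rhs ≡ 14 → on.
(7, 10): 10² ≡ 7, rhs ≡ 4 → off.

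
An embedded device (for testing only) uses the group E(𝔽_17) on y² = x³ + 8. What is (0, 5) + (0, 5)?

(0, 12)

tangent at (0, 5): λ = (3·0² + 0)/(2·5) ≡ 0/10. 10⁻¹ ≡ 12 (mod 17), so λ ≡ 0·12 ≡ 0.
  x = λ² - 0 - 0 = 0 - 0 ≡ 0; y = λ·(0 - 0) - 5 ≡ 12. → (0, 12)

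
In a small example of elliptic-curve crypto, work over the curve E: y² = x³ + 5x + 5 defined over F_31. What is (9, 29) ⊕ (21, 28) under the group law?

(9, 29) + (21, 28). λ = (28 - 29)/(21 - 9) ≡ 30/12 mod 31. 12⁻¹ ≡ 13 (mod 31), so λ ≡ 18.
  x = λ² - 9 - 21 = 324 - 30 ≡ 15; y = λ·(9 - 15) - 29 ≡ 18. → (15, 18)

(15, 18)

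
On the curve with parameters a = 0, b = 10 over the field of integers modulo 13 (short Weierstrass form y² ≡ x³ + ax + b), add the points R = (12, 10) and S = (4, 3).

(12, 10) + (4, 3). λ = (3 - 10)/(4 - 12) ≡ 6/5 mod 13. 5⁻¹ ≡ 8 (mod 13), so λ ≡ 9.
  x = λ² - 12 - 4 = 81 - 16 ≡ 0; y = λ·(12 - 0) - 10 ≡ 7. → (0, 7)

(0, 7)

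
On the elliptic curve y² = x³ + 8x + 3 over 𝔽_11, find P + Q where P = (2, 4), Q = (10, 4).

(10, 7)

(2, 4) + (10, 4). λ = (4 - 4)/(10 - 2) ≡ 0/8 mod 11. 8⁻¹ ≡ 7 (mod 11) since 8·7 = 56 ≡ 1, so λ ≡ 0.
  x = λ² - 2 - 10 = 0 - 12 ≡ 10; y = λ·(2 - 10) - 4 ≡ 7. → (10, 7)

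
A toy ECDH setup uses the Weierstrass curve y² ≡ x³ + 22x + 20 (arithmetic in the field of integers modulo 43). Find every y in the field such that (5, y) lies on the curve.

13, 30

x³ + 22x + 20 = 255 ≡ 40 (mod 43).
Square roots of 40 mod 43: 13 and 30 (since 13² = 169 ≡ 40).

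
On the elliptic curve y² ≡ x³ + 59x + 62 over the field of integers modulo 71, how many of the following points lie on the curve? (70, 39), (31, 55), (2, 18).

(70, 39): 39² ≡ 30, rhs ≡ 2 → off.
(31, 55): 55² ≡ 43, rhs ≡ 16 → off.
(2, 18): 18² ≡ 40, rhs ≡ 46 → off.

0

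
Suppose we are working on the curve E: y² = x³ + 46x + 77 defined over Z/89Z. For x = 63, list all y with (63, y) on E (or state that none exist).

23, 66

x³ + 46x + 77 = 253022 ≡ 84 (mod 89).
Square roots of 84 mod 89: 23 and 66 (since 23² = 529 ≡ 84).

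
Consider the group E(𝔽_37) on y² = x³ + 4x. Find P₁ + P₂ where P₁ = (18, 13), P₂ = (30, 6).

(23, 30)

(18, 13) + (30, 6). λ = (6 - 13)/(30 - 18) ≡ 30/12 mod 37. 12⁻¹ ≡ 34 (mod 37) since 12·34 = 408 ≡ 1, so λ ≡ 21.
  x = λ² - 18 - 30 = 441 - 48 ≡ 23; y = λ·(18 - 23) - 13 ≡ 30. → (23, 30)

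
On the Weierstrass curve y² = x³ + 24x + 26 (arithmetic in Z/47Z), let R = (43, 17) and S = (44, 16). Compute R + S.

(8, 42)

(43, 17) + (44, 16). λ = (16 - 17)/(44 - 43) ≡ 46/1 mod 47. 1⁻¹ ≡ 1 (mod 47) since 1·1 = 1 ≡ 1, so λ ≡ 46.
  x = λ² - 43 - 44 = 2116 - 87 ≡ 8; y = λ·(43 - 8) - 17 ≡ 42. → (8, 42)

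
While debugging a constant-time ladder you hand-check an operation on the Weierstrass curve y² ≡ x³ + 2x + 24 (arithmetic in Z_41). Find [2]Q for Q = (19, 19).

tangent at (19, 19): λ = (3·19² + 2)/(2·19) ≡ 19/38. 38⁻¹ ≡ 27 (mod 41) since 38·27 = 1026 ≡ 1, so λ ≡ 19·27 ≡ 21.
  x = λ² - 19 - 19 = 441 - 38 ≡ 34; y = λ·(19 - 34) - 19 ≡ 35. → (34, 35)

(34, 35)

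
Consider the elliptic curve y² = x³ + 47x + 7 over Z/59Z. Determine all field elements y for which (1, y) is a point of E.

x³ + 47x + 7 = 55 ≡ 55 (mod 59).
55 is a non-residue mod 59; no y exists.

none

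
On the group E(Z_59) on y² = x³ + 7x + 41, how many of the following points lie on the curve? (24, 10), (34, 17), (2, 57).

2

(24, 10): 10² ≡ 41, rhs ≡ 50 → off.
(34, 17): 17² ≡ 53, rhs ≡ 53 → on.
(2, 57): 57² ≡ 4, rhs ≡ 4 → on.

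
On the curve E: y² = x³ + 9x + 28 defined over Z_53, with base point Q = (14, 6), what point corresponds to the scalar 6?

(14, 6)

Repeated addition: build up to 6Q.
2Q: tangent at (14, 6): λ = (3·14² + 9)/(2·6) ≡ 14/12. 12⁻¹ ≡ 31 (mod 53), so λ ≡ 14·31 ≡ 10.
  x = λ² - 14 - 14 = 100 - 28 ≡ 19; y = λ·(14 - 19) - 6 ≡ 50. → (19, 50)
3Q: (19, 50) + (14, 6). λ = (6 - 50)/(14 - 19) ≡ 9/48 mod 53. 48⁻¹ ≡ 21 (mod 53) since 48·21 = 1008 ≡ 1, so λ ≡ 30.
  x = λ² - 19 - 14 = 900 - 33 ≡ 19; y = λ·(19 - 19) - 50 ≡ 3. → (19, 3)
4Q: (19, 3) + (14, 6). λ = (6 - 3)/(14 - 19) ≡ 3/48 mod 53. 48⁻¹ ≡ 21 (mod 53) since 48·21 = 1008 ≡ 1, so λ ≡ 10.
  x = λ² - 19 - 14 = 100 - 33 ≡ 14; y = λ·(19 - 14) - 3 ≡ 47. → (14, 47)
5Q: (14, 47) + (14, 6): same x and y₁ ≡ -y₂, so the sum is O.
6Q: O + (14, 6) = (14, 6) (identity).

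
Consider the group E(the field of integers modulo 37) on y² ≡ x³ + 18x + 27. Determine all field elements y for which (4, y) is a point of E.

none

x³ + 18x + 27 = 163 ≡ 15 (mod 37).
15 is a non-residue mod 37; no y exists.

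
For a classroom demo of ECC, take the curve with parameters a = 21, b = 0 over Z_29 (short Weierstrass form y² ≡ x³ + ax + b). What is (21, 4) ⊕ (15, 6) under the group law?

(6, 20)

(21, 4) + (15, 6). λ = (6 - 4)/(15 - 21) ≡ 2/23 mod 29. 23⁻¹ ≡ 24 (mod 29), so λ ≡ 19.
  x = λ² - 21 - 15 = 361 - 36 ≡ 6; y = λ·(21 - 6) - 4 ≡ 20. → (6, 20)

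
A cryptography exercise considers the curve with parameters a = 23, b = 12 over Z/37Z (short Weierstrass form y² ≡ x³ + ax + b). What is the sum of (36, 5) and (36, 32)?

The two points share x = 36 and their y-coordinates satisfy 5 + 32 ≡ 0 (mod 37), so they are inverses. Their sum is the point at infinity.

O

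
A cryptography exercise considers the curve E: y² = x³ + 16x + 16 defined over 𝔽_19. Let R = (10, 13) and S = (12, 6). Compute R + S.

(10, 13) + (12, 6). λ = (6 - 13)/(12 - 10) ≡ 12/2 mod 19. 2⁻¹ ≡ 10 (mod 19), so λ ≡ 6.
  x = λ² - 10 - 12 = 36 - 22 ≡ 14; y = λ·(10 - 14) - 13 ≡ 1. → (14, 1)

(14, 1)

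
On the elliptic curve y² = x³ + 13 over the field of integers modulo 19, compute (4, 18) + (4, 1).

O

The two points share x = 4 and their y-coordinates satisfy 18 + 1 ≡ 0 (mod 19), so they are inverses. Their sum is O.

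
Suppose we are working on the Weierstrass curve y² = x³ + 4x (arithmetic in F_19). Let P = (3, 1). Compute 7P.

(13, 8)

Repeated addition: build up to 7P.
2P: tangent at (3, 1): λ = (3·3² + 4)/(2·1) ≡ 12/2. 2⁻¹ ≡ 10 (mod 19) since 2·10 = 20 ≡ 1, so λ ≡ 12·10 ≡ 6.
  x = λ² - 3 - 3 = 36 - 6 ≡ 11; y = λ·(3 - 11) - 1 ≡ 8. → (11, 8)
3P: (11, 8) + (3, 1). λ = (1 - 8)/(3 - 11) ≡ 12/11 mod 19. 11⁻¹ ≡ 7 (mod 19), so λ ≡ 8.
  x = λ² - 11 - 3 = 64 - 14 ≡ 12; y = λ·(11 - 12) - 8 ≡ 3. → (12, 3)
4P: (12, 3) + (3, 1). λ = (1 - 3)/(3 - 12) ≡ 17/10 mod 19. 10⁻¹ ≡ 2 (mod 19), so λ ≡ 15.
  x = λ² - 12 - 3 = 225 - 15 ≡ 1; y = λ·(12 - 1) - 3 ≡ 10. → (1, 10)
5P: (1, 10) + (3, 1). λ = (1 - 10)/(3 - 1) ≡ 10/2 mod 19. 2⁻¹ ≡ 10 (mod 19) since 2·10 = 20 ≡ 1, so λ ≡ 5.
  x = λ² - 1 - 3 = 25 - 4 ≡ 2; y = λ·(1 - 2) - 10 ≡ 4. → (2, 4)
6P: (2, 4) + (3, 1). λ = (1 - 4)/(3 - 2) ≡ 16/1 mod 19. 1⁻¹ ≡ 1 (mod 19) since 1·1 = 1 ≡ 1, so λ ≡ 16.
  x = λ² - 2 - 3 = 256 - 5 ≡ 4; y = λ·(2 - 4) - 4 ≡ 2. → (4, 2)
7P: (4, 2) + (3, 1). λ = (1 - 2)/(3 - 4) ≡ 18/18 mod 19. 18⁻¹ ≡ 18 (mod 19), so λ ≡ 1.
  x = λ² - 4 - 3 = 1 - 7 ≡ 13; y = λ·(4 - 13) - 2 ≡ 8. → (13, 8)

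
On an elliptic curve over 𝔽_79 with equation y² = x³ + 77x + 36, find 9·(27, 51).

(46, 30)

Write G = (27, 51).
Double-and-add on 9 = (1001)₂. Start with G = (27, 51) for the leading 1-bit.
double: tangent at (27, 51): λ = (3·27² + 77)/(2·51) ≡ 52/23. 23⁻¹ ≡ 55 (mod 79), so λ ≡ 52·55 ≡ 16.
  x = λ² - 27 - 27 = 256 - 54 ≡ 44; y = λ·(27 - 44) - 51 ≡ 72. → (44, 72)
double: tangent at (44, 72): λ = (3·44² + 77)/(2·72) ≡ 39/65. 65⁻¹ ≡ 62 (mod 79), so λ ≡ 39·62 ≡ 48.
  x = λ² - 44 - 44 = 2304 - 88 ≡ 4; y = λ·(44 - 4) - 72 ≡ 31. → (4, 31)
double: tangent at (4, 31): λ = (3·4² + 77)/(2·31) ≡ 46/62. 62⁻¹ ≡ 65 (mod 79) since 62·65 = 4030 ≡ 1, so λ ≡ 46·65 ≡ 67.
  x = λ² - 4 - 4 = 4489 - 8 ≡ 57; y = λ·(4 - 57) - 31 ≡ 52. → (57, 52)
add G: (57, 52) + (27, 51). λ = (51 - 52)/(27 - 57) ≡ 78/49 mod 79. 49⁻¹ ≡ 50 (mod 79) since 49·50 = 2450 ≡ 1, so λ ≡ 29.
  x = λ² - 57 - 27 = 841 - 84 ≡ 46; y = λ·(57 - 46) - 52 ≡ 30. → (46, 30)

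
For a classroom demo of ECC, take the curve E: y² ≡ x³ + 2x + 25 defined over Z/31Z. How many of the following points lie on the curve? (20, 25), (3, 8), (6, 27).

1

(20, 25): 25² ≡ 5, rhs ≡ 5 → on.
(3, 8): 8² ≡ 2, rhs ≡ 27 → off.
(6, 27): 27² ≡ 16, rhs ≡ 5 → off.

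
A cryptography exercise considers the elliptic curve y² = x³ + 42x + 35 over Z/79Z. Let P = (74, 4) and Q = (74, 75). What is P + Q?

The two points share x = 74 and their y-coordinates satisfy 4 + 75 ≡ 0 (mod 79), so they are inverses. Their sum is O.

O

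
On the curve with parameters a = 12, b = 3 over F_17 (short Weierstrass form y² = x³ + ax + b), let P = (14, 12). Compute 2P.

(2, 16)

tangent at (14, 12): λ = (3·14² + 12)/(2·12) ≡ 5/7. 7⁻¹ ≡ 5 (mod 17) since 7·5 = 35 ≡ 1, so λ ≡ 5·5 ≡ 8.
  x = λ² - 14 - 14 = 64 - 28 ≡ 2; y = λ·(14 - 2) - 12 ≡ 16. → (2, 16)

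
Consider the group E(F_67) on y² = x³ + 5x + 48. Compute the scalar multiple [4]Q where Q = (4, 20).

(38, 61)

Repeated addition: build up to 4Q.
2Q: tangent at (4, 20): λ = (3·4² + 5)/(2·20) ≡ 53/40. 40⁻¹ ≡ 62 (mod 67), so λ ≡ 53·62 ≡ 3.
  x = λ² - 4 - 4 = 9 - 8 ≡ 1; y = λ·(4 - 1) - 20 ≡ 56. → (1, 56)
3Q: (1, 56) + (4, 20). λ = (20 - 56)/(4 - 1) ≡ 31/3 mod 67. 3⁻¹ ≡ 45 (mod 67) since 3·45 = 135 ≡ 1, so λ ≡ 55.
  x = λ² - 1 - 4 = 3025 - 5 ≡ 5; y = λ·(1 - 5) - 56 ≡ 59. → (5, 59)
4Q: (5, 59) + (4, 20). λ = (20 - 59)/(4 - 5) ≡ 28/66 mod 67. 66⁻¹ ≡ 66 (mod 67), so λ ≡ 39.
  x = λ² - 5 - 4 = 1521 - 9 ≡ 38; y = λ·(5 - 38) - 59 ≡ 61. → (38, 61)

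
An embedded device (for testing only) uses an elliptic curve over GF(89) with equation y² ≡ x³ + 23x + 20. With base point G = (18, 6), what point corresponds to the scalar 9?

Repeated addition: build up to 9G.
2G: tangent at (18, 6): λ = (3·18² + 23)/(2·6) ≡ 16/12. 12⁻¹ ≡ 52 (mod 89), so λ ≡ 16·52 ≡ 31.
  x = λ² - 18 - 18 = 961 - 36 ≡ 35; y = λ·(18 - 35) - 6 ≡ 1. → (35, 1)
3G: (35, 1) + (18, 6). λ = (6 - 1)/(18 - 35) ≡ 5/72 mod 89. 72⁻¹ ≡ 68 (mod 89) since 72·68 = 4896 ≡ 1, so λ ≡ 73.
  x = λ² - 35 - 18 = 5329 - 53 ≡ 25; y = λ·(35 - 25) - 1 ≡ 17. → (25, 17)
4G: (25, 17) + (18, 6). λ = (6 - 17)/(18 - 25) ≡ 78/82 mod 89. 82⁻¹ ≡ 38 (mod 89) since 82·38 = 3116 ≡ 1, so λ ≡ 27.
  x = λ² - 25 - 18 = 729 - 43 ≡ 63; y = λ·(25 - 63) - 17 ≡ 25. → (63, 25)
5G: (63, 25) + (18, 6). λ = (6 - 25)/(18 - 63) ≡ 70/44 mod 89. 44⁻¹ ≡ 87 (mod 89), so λ ≡ 38.
  x = λ² - 63 - 18 = 1444 - 81 ≡ 28; y = λ·(63 - 28) - 25 ≡ 59. → (28, 59)
6G: (28, 59) + (18, 6). λ = (6 - 59)/(18 - 28) ≡ 36/79 mod 89. 79⁻¹ ≡ 80 (mod 89), so λ ≡ 32.
  x = λ² - 28 - 18 = 1024 - 46 ≡ 88; y = λ·(28 - 88) - 59 ≡ 68. → (88, 68)
7G: (88, 68) + (18, 6). λ = (6 - 68)/(18 - 88) ≡ 27/19 mod 89. 19⁻¹ ≡ 75 (mod 89) since 19·75 = 1425 ≡ 1, so λ ≡ 67.
  x = λ² - 88 - 18 = 4489 - 106 ≡ 22; y = λ·(88 - 22) - 68 ≡ 82. → (22, 82)
8G: (22, 82) + (18, 6). λ = (6 - 82)/(18 - 22) ≡ 13/85 mod 89. 85⁻¹ ≡ 22 (mod 89) since 85·22 = 1870 ≡ 1, so λ ≡ 19.
  x = λ² - 22 - 18 = 361 - 40 ≡ 54; y = λ·(22 - 54) - 82 ≡ 22. → (54, 22)
9G: (54, 22) + (18, 6). λ = (6 - 22)/(18 - 54) ≡ 73/53 mod 89. 53⁻¹ ≡ 42 (mod 89), so λ ≡ 40.
  x = λ² - 54 - 18 = 1600 - 72 ≡ 15; y = λ·(54 - 15) - 22 ≡ 25. → (15, 25)

(15, 25)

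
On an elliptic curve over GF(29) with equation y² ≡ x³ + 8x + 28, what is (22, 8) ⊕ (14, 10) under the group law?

(22, 8) + (14, 10). λ = (10 - 8)/(14 - 22) ≡ 2/21 mod 29. 21⁻¹ ≡ 18 (mod 29) since 21·18 = 378 ≡ 1, so λ ≡ 7.
  x = λ² - 22 - 14 = 49 - 36 ≡ 13; y = λ·(22 - 13) - 8 ≡ 26. → (13, 26)

(13, 26)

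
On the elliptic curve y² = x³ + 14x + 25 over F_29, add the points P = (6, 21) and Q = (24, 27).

(12, 6)

(6, 21) + (24, 27). λ = (27 - 21)/(24 - 6) ≡ 6/18 mod 29. 18⁻¹ ≡ 21 (mod 29), so λ ≡ 10.
  x = λ² - 6 - 24 = 100 - 30 ≡ 12; y = λ·(6 - 12) - 21 ≡ 6. → (12, 6)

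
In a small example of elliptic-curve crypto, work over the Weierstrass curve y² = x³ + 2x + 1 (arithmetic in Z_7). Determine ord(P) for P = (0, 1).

5

2P: tangent at (0, 1): λ = (3·0² + 2)/(2·1) ≡ 2/2. 2⁻¹ ≡ 4 (mod 7) since 2·4 = 8 ≡ 1, so λ ≡ 2·4 ≡ 1.
  x = λ² - 0 - 0 = 1 - 0 ≡ 1; y = λ·(0 - 1) - 1 ≡ 5. → (1, 5)
3P: (1, 5) + (0, 1). λ = (1 - 5)/(0 - 1) ≡ 3/6 mod 7. 6⁻¹ ≡ 6 (mod 7) since 6·6 = 36 ≡ 1, so λ ≡ 4.
  x = λ² - 1 - 0 = 16 - 1 ≡ 1; y = λ·(1 - 1) - 5 ≡ 2. → (1, 2)
4P: (1, 2) + (0, 1). λ = (1 - 2)/(0 - 1) ≡ 6/6 mod 7. 6⁻¹ ≡ 6 (mod 7), so λ ≡ 1.
  x = λ² - 1 - 0 = 1 - 1 ≡ 0; y = λ·(1 - 0) - 2 ≡ 6. → (0, 6)
5P: (0, 6) + (0, 1): same x and y₁ ≡ -y₂, so the sum is 𝒪.
5P = 𝒪, so the order is 5.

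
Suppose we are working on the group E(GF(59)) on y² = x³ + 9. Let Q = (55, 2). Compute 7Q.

Repeated addition: build up to 7Q.
2Q: tangent at (55, 2): λ = (3·55² + 0)/(2·2) ≡ 48/4. 4⁻¹ ≡ 15 (mod 59) since 4·15 = 60 ≡ 1, so λ ≡ 48·15 ≡ 12.
  x = λ² - 55 - 55 = 144 - 110 ≡ 34; y = λ·(55 - 34) - 2 ≡ 14. → (34, 14)
3Q: (34, 14) + (55, 2). λ = (2 - 14)/(55 - 34) ≡ 47/21 mod 59. 21⁻¹ ≡ 45 (mod 59) since 21·45 = 945 ≡ 1, so λ ≡ 50.
  x = λ² - 34 - 55 = 2500 - 89 ≡ 51; y = λ·(34 - 51) - 14 ≡ 21. → (51, 21)
4Q: (51, 21) + (55, 2). λ = (2 - 21)/(55 - 51) ≡ 40/4 mod 59. 4⁻¹ ≡ 15 (mod 59), so λ ≡ 10.
  x = λ² - 51 - 55 = 100 - 106 ≡ 53; y = λ·(51 - 53) - 21 ≡ 18. → (53, 18)
5Q: (53, 18) + (55, 2). λ = (2 - 18)/(55 - 53) ≡ 43/2 mod 59. 2⁻¹ ≡ 30 (mod 59), so λ ≡ 51.
  x = λ² - 53 - 55 = 2601 - 108 ≡ 15; y = λ·(53 - 15) - 18 ≡ 32. → (15, 32)
6Q: (15, 32) + (55, 2). λ = (2 - 32)/(55 - 15) ≡ 29/40 mod 59. 40⁻¹ ≡ 31 (mod 59), so λ ≡ 14.
  x = λ² - 15 - 55 = 196 - 70 ≡ 8; y = λ·(15 - 8) - 32 ≡ 7. → (8, 7)
7Q: (8, 7) + (55, 2). λ = (2 - 7)/(55 - 8) ≡ 54/47 mod 59. 47⁻¹ ≡ 54 (mod 59), so λ ≡ 25.
  x = λ² - 8 - 55 = 625 - 63 ≡ 31; y = λ·(8 - 31) - 7 ≡ 8. → (31, 8)

(31, 8)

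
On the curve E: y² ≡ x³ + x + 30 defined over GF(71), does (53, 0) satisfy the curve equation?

no

y² = 0² ≡ 0; x³ + 1x + 30 = 148960 ≡ 2 (mod 71). 0 ≠ 2.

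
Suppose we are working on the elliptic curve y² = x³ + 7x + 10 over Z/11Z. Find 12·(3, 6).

(5, 4)

Write Q = (3, 6).
Double-and-add on 12 = (1100)₂. Start with Q = (3, 6) for the leading 1-bit.
double: tangent at (3, 6): λ = (3·3² + 7)/(2·6) ≡ 1/1. 1⁻¹ ≡ 1 (mod 11), so λ ≡ 1·1 ≡ 1.
  x = λ² - 3 - 3 = 1 - 6 ≡ 6; y = λ·(3 - 6) - 6 ≡ 2. → (6, 2)
add Q: (6, 2) + (3, 6). λ = (6 - 2)/(3 - 6) ≡ 4/8 mod 11. 8⁻¹ ≡ 7 (mod 11) since 8·7 = 56 ≡ 1, so λ ≡ 6.
  x = λ² - 6 - 3 = 36 - 9 ≡ 5; y = λ·(6 - 5) - 2 ≡ 4. → (5, 4)
double: tangent at (5, 4): λ = (3·5² + 7)/(2·4) ≡ 5/8. 8⁻¹ ≡ 7 (mod 11) since 8·7 = 56 ≡ 1, so λ ≡ 5·7 ≡ 2.
  x = λ² - 5 - 5 = 4 - 10 ≡ 5; y = λ·(5 - 5) - 4 ≡ 7. → (5, 7)
double: tangent at (5, 7): λ = (3·5² + 7)/(2·7) ≡ 5/3. 3⁻¹ ≡ 4 (mod 11) since 3·4 = 12 ≡ 1, so λ ≡ 5·4 ≡ 9.
  x = λ² - 5 - 5 = 81 - 10 ≡ 5; y = λ·(5 - 5) - 7 ≡ 4. → (5, 4)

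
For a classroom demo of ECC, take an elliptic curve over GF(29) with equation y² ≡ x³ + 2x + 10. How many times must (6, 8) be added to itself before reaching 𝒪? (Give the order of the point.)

9

2P: tangent at (6, 8): λ = (3·6² + 2)/(2·8) ≡ 23/16. 16⁻¹ ≡ 20 (mod 29), so λ ≡ 23·20 ≡ 25.
  x = λ² - 6 - 6 = 625 - 12 ≡ 4; y = λ·(6 - 4) - 8 ≡ 13. → (4, 13)
3P: (4, 13) + (6, 8). λ = (8 - 13)/(6 - 4) ≡ 24/2 mod 29. 2⁻¹ ≡ 15 (mod 29), so λ ≡ 12.
  x = λ² - 4 - 6 = 144 - 10 ≡ 18; y = λ·(4 - 18) - 13 ≡ 22. → (18, 22)
4P: (18, 22) + (6, 8). λ = (8 - 22)/(6 - 18) ≡ 15/17 mod 29. 17⁻¹ ≡ 12 (mod 29), so λ ≡ 6.
  x = λ² - 18 - 6 = 36 - 24 ≡ 12; y = λ·(18 - 12) - 22 ≡ 14. → (12, 14)
5P: (12, 14) + (6, 8). λ = (8 - 14)/(6 - 12) ≡ 23/23 mod 29. 23⁻¹ ≡ 24 (mod 29), so λ ≡ 1.
  x = λ² - 12 - 6 = 1 - 18 ≡ 12; y = λ·(12 - 12) - 14 ≡ 15. → (12, 15)
6P: (12, 15) + (6, 8). λ = (8 - 15)/(6 - 12) ≡ 22/23 mod 29. 23⁻¹ ≡ 24 (mod 29) since 23·24 = 552 ≡ 1, so λ ≡ 6.
  x = λ² - 12 - 6 = 36 - 18 ≡ 18; y = λ·(12 - 18) - 15 ≡ 7. → (18, 7)
7P: (18, 7) + (6, 8). λ = (8 - 7)/(6 - 18) ≡ 1/17 mod 29. 17⁻¹ ≡ 12 (mod 29), so λ ≡ 12.
  x = λ² - 18 - 6 = 144 - 24 ≡ 4; y = λ·(18 - 4) - 7 ≡ 16. → (4, 16)
8P: (4, 16) + (6, 8). λ = (8 - 16)/(6 - 4) ≡ 21/2 mod 29. 2⁻¹ ≡ 15 (mod 29) since 2·15 = 30 ≡ 1, so λ ≡ 25.
  x = λ² - 4 - 6 = 625 - 10 ≡ 6; y = λ·(4 - 6) - 16 ≡ 21. → (6, 21)
9P: (6, 21) + (6, 8): same x and y₁ ≡ -y₂, so the sum is 𝒪.
9P = 𝒪, so the order is 9.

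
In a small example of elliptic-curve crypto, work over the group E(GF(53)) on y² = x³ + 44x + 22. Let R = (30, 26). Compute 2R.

(31, 15)

tangent at (30, 26): λ = (3·30² + 44)/(2·26) ≡ 41/52. 52⁻¹ ≡ 52 (mod 53), so λ ≡ 41·52 ≡ 12.
  x = λ² - 30 - 30 = 144 - 60 ≡ 31; y = λ·(30 - 31) - 26 ≡ 15. → (31, 15)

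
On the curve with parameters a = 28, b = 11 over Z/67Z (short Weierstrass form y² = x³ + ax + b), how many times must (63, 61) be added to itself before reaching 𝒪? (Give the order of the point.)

2P: tangent at (63, 61): λ = (3·63² + 28)/(2·61) ≡ 9/55. 55⁻¹ ≡ 39 (mod 67) since 55·39 = 2145 ≡ 1, so λ ≡ 9·39 ≡ 16.
  x = λ² - 63 - 63 = 256 - 126 ≡ 63; y = λ·(63 - 63) - 61 ≡ 6. → (63, 6)
3P: (63, 6) + (63, 61): same x and y₁ ≡ -y₂, so the sum is 𝒪.
3P = 𝒪, so the order is 3.

3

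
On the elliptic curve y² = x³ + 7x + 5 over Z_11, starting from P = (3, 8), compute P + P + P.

(8, 10)

Repeated addition: build up to 3P.
2P: tangent at (3, 8): λ = (3·3² + 7)/(2·8) ≡ 1/5. 5⁻¹ ≡ 9 (mod 11), so λ ≡ 1·9 ≡ 9.
  x = λ² - 3 - 3 = 81 - 6 ≡ 9; y = λ·(3 - 9) - 8 ≡ 4. → (9, 4)
3P: (9, 4) + (3, 8). λ = (8 - 4)/(3 - 9) ≡ 4/5 mod 11. 5⁻¹ ≡ 9 (mod 11) since 5·9 = 45 ≡ 1, so λ ≡ 3.
  x = λ² - 9 - 3 = 9 - 12 ≡ 8; y = λ·(9 - 8) - 4 ≡ 10. → (8, 10)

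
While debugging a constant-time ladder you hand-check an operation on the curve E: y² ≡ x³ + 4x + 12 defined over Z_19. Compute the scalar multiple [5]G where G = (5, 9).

(5, 10)

Double-and-add on 5 = (101)₂. Start with G = (5, 9) for the leading 1-bit.
double: tangent at (5, 9): λ = (3·5² + 4)/(2·9) ≡ 3/18. 18⁻¹ ≡ 18 (mod 19) since 18·18 = 324 ≡ 1, so λ ≡ 3·18 ≡ 16.
  x = λ² - 5 - 5 = 256 - 10 ≡ 18; y = λ·(5 - 18) - 9 ≡ 11. → (18, 11)
double: tangent at (18, 11): λ = (3·18² + 4)/(2·11) ≡ 7/3. 3⁻¹ ≡ 13 (mod 19) since 3·13 = 39 ≡ 1, so λ ≡ 7·13 ≡ 15.
  x = λ² - 18 - 18 = 225 - 36 ≡ 18; y = λ·(18 - 18) - 11 ≡ 8. → (18, 8)
add G: (18, 8) + (5, 9). λ = (9 - 8)/(5 - 18) ≡ 1/6 mod 19. 6⁻¹ ≡ 16 (mod 19) since 6·16 = 96 ≡ 1, so λ ≡ 16.
  x = λ² - 18 - 5 = 256 - 23 ≡ 5; y = λ·(18 - 5) - 8 ≡ 10. → (5, 10)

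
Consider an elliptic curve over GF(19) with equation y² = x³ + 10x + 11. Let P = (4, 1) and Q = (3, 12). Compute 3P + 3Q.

(3, 12)

First 3P:
Repeated addition: build up to 3P.
2P: tangent at (4, 1): λ = (3·4² + 10)/(2·1) ≡ 1/2. 2⁻¹ ≡ 10 (mod 19), so λ ≡ 1·10 ≡ 10.
  x = λ² - 4 - 4 = 100 - 8 ≡ 16; y = λ·(4 - 16) - 1 ≡ 12. → (16, 12)
3P: (16, 12) + (4, 1). λ = (1 - 12)/(4 - 16) ≡ 8/7 mod 19. 7⁻¹ ≡ 11 (mod 19) since 7·11 = 77 ≡ 1, so λ ≡ 12.
  x = λ² - 16 - 4 = 144 - 20 ≡ 10; y = λ·(16 - 10) - 12 ≡ 3. → (10, 3)
3P = (10, 3).
Next 3Q:
Repeated addition: build up to 3Q.
2Q: tangent at (3, 12): λ = (3·3² + 10)/(2·12) ≡ 18/5. 5⁻¹ ≡ 4 (mod 19), so λ ≡ 18·4 ≡ 15.
  x = λ² - 3 - 3 = 225 - 6 ≡ 10; y = λ·(3 - 10) - 12 ≡ 16. → (10, 16)
3Q: (10, 16) + (3, 12). λ = (12 - 16)/(3 - 10) ≡ 15/12 mod 19. 12⁻¹ ≡ 8 (mod 19), so λ ≡ 6.
  x = λ² - 10 - 3 = 36 - 13 ≡ 4; y = λ·(10 - 4) - 16 ≡ 1. → (4, 1)
3Q = (4, 1).
Finally 3P + 3Q:
(10, 3) + (4, 1). λ = (1 - 3)/(4 - 10) ≡ 17/13 mod 19. 13⁻¹ ≡ 3 (mod 19), so λ ≡ 13.
  x = λ² - 10 - 4 = 169 - 14 ≡ 3; y = λ·(10 - 3) - 3 ≡ 12. → (3, 12)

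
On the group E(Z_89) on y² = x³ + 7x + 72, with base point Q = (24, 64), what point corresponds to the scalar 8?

Double-and-add on 8 = (1000)₂. Start with Q = (24, 64) for the leading 1-bit.
double: tangent at (24, 64): λ = (3·24² + 7)/(2·64) ≡ 44/39. 39⁻¹ ≡ 16 (mod 89) since 39·16 = 624 ≡ 1, so λ ≡ 44·16 ≡ 81.
  x = λ² - 24 - 24 = 6561 - 48 ≡ 16; y = λ·(24 - 16) - 64 ≡ 50. → (16, 50)
double: tangent at (16, 50): λ = (3·16² + 7)/(2·50) ≡ 63/11. 11⁻¹ ≡ 81 (mod 89), so λ ≡ 63·81 ≡ 30.
  x = λ² - 16 - 16 = 900 - 32 ≡ 67; y = λ·(16 - 67) - 50 ≡ 22. → (67, 22)
double: tangent at (67, 22): λ = (3·67² + 7)/(2·22) ≡ 35/44. 44⁻¹ ≡ 87 (mod 89) since 44·87 = 3828 ≡ 1, so λ ≡ 35·87 ≡ 19.
  x = λ² - 67 - 67 = 361 - 134 ≡ 49; y = λ·(67 - 49) - 22 ≡ 53. → (49, 53)

(49, 53)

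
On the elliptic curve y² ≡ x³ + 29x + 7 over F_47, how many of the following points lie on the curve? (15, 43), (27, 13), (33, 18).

(15, 43): 43² ≡ 16, rhs ≡ 10 → off.
(27, 13): 13² ≡ 28, rhs ≡ 28 → on.
(33, 18): 18² ≡ 42, rhs ≡ 6 → off.

1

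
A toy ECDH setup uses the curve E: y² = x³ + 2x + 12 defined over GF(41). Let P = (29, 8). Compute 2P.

tangent at (29, 8): λ = (3·29² + 2)/(2·8) ≡ 24/16. 16⁻¹ ≡ 18 (mod 41), so λ ≡ 24·18 ≡ 22.
  x = λ² - 29 - 29 = 484 - 58 ≡ 16; y = λ·(29 - 16) - 8 ≡ 32. → (16, 32)

(16, 32)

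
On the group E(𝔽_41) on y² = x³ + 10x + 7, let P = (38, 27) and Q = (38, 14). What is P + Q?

The two points share x = 38 and their y-coordinates satisfy 27 + 14 ≡ 0 (mod 41), so they are inverses. Their sum is O.

O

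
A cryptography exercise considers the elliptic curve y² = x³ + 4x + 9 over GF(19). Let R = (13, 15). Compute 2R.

tangent at (13, 15): λ = (3·13² + 4)/(2·15) ≡ 17/11. 11⁻¹ ≡ 7 (mod 19), so λ ≡ 17·7 ≡ 5.
  x = λ² - 13 - 13 = 25 - 26 ≡ 18; y = λ·(13 - 18) - 15 ≡ 17. → (18, 17)

(18, 17)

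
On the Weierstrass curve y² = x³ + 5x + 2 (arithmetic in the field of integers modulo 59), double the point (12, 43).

(54, 18)

tangent at (12, 43): λ = (3·12² + 5)/(2·43) ≡ 24/27. 27⁻¹ ≡ 35 (mod 59), so λ ≡ 24·35 ≡ 14.
  x = λ² - 12 - 12 = 196 - 24 ≡ 54; y = λ·(12 - 54) - 43 ≡ 18. → (54, 18)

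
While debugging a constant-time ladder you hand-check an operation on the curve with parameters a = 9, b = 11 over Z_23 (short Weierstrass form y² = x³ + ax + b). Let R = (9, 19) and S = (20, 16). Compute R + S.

(9, 19) + (20, 16). λ = (16 - 19)/(20 - 9) ≡ 20/11 mod 23. 11⁻¹ ≡ 21 (mod 23) since 11·21 = 231 ≡ 1, so λ ≡ 6.
  x = λ² - 9 - 20 = 36 - 29 ≡ 7; y = λ·(9 - 7) - 19 ≡ 16. → (7, 16)

(7, 16)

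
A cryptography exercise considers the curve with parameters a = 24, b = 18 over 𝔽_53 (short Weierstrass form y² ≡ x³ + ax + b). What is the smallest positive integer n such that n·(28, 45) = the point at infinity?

8

2P: tangent at (28, 45): λ = (3·28² + 24)/(2·45) ≡ 44/37. 37⁻¹ ≡ 43 (mod 53), so λ ≡ 44·43 ≡ 37.
  x = λ² - 28 - 28 = 1369 - 56 ≡ 41; y = λ·(28 - 41) - 45 ≡ 4. → (41, 4)
3P: (41, 4) + (28, 45). λ = (45 - 4)/(28 - 41) ≡ 41/40 mod 53. 40⁻¹ ≡ 4 (mod 53), so λ ≡ 5.
  x = λ² - 41 - 28 = 25 - 69 ≡ 9; y = λ·(41 - 9) - 4 ≡ 50. → (9, 50)
4P: (9, 50) + (28, 45). λ = (45 - 50)/(28 - 9) ≡ 48/19 mod 53. 19⁻¹ ≡ 14 (mod 53), so λ ≡ 36.
  x = λ² - 9 - 28 = 1296 - 37 ≡ 40; y = λ·(9 - 40) - 50 ≡ 0. → (40, 0)
5P: (40, 0) + (28, 45). λ = (45 - 0)/(28 - 40) ≡ 45/41 mod 53. 41⁻¹ ≡ 22 (mod 53) since 41·22 = 902 ≡ 1, so λ ≡ 36.
  x = λ² - 40 - 28 = 1296 - 68 ≡ 9; y = λ·(40 - 9) - 0 ≡ 3. → (9, 3)
6P: (9, 3) + (28, 45). λ = (45 - 3)/(28 - 9) ≡ 42/19 mod 53. 19⁻¹ ≡ 14 (mod 53) since 19·14 = 266 ≡ 1, so λ ≡ 5.
  x = λ² - 9 - 28 = 25 - 37 ≡ 41; y = λ·(9 - 41) - 3 ≡ 49. → (41, 49)
7P: (41, 49) + (28, 45). λ = (45 - 49)/(28 - 41) ≡ 49/40 mod 53. 40⁻¹ ≡ 4 (mod 53) since 40·4 = 160 ≡ 1, so λ ≡ 37.
  x = λ² - 41 - 28 = 1369 - 69 ≡ 28; y = λ·(41 - 28) - 49 ≡ 8. → (28, 8)
8P: (28, 8) + (28, 45): same x and y₁ ≡ -y₂, so the sum is the point at infinity.
8P = the point at infinity, so the order is 8.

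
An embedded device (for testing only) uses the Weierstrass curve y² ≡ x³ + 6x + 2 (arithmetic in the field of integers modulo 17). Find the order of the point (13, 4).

2P: tangent at (13, 4): λ = (3·13² + 6)/(2·4) ≡ 3/8. 8⁻¹ ≡ 15 (mod 17) since 8·15 = 120 ≡ 1, so λ ≡ 3·15 ≡ 11.
  x = λ² - 13 - 13 = 121 - 26 ≡ 10; y = λ·(13 - 10) - 4 ≡ 12. → (10, 12)
3P: (10, 12) + (13, 4). λ = (4 - 12)/(13 - 10) ≡ 9/3 mod 17. 3⁻¹ ≡ 6 (mod 17) since 3·6 = 18 ≡ 1, so λ ≡ 3.
  x = λ² - 10 - 13 = 9 - 23 ≡ 3; y = λ·(10 - 3) - 12 ≡ 9. → (3, 9)
4P: (3, 9) + (13, 4). λ = (4 - 9)/(13 - 3) ≡ 12/10 mod 17. 10⁻¹ ≡ 12 (mod 17) since 10·12 = 120 ≡ 1, so λ ≡ 8.
  x = λ² - 3 - 13 = 64 - 16 ≡ 14; y = λ·(3 - 14) - 9 ≡ 5. → (14, 5)
5P: (14, 5) + (13, 4). λ = (4 - 5)/(13 - 14) ≡ 16/16 mod 17. 16⁻¹ ≡ 16 (mod 17) since 16·16 = 256 ≡ 1, so λ ≡ 1.
  x = λ² - 14 - 13 = 1 - 27 ≡ 8; y = λ·(14 - 8) - 5 ≡ 1. → (8, 1)
6P: (8, 1) + (13, 4). λ = (4 - 1)/(13 - 8) ≡ 3/5 mod 17. 5⁻¹ ≡ 7 (mod 17), so λ ≡ 4.
  x = λ² - 8 - 13 = 16 - 21 ≡ 12; y = λ·(8 - 12) - 1 ≡ 0. → (12, 0)
7P: (12, 0) + (13, 4). λ = (4 - 0)/(13 - 12) ≡ 4/1 mod 17. 1⁻¹ ≡ 1 (mod 17), so λ ≡ 4.
  x = λ² - 12 - 13 = 16 - 25 ≡ 8; y = λ·(12 - 8) - 0 ≡ 16. → (8, 16)
8P: (8, 16) + (13, 4). λ = (4 - 16)/(13 - 8) ≡ 5/5 mod 17. 5⁻¹ ≡ 7 (mod 17), so λ ≡ 1.
  x = λ² - 8 - 13 = 1 - 21 ≡ 14; y = λ·(8 - 14) - 16 ≡ 12. → (14, 12)
9P: (14, 12) + (13, 4). λ = (4 - 12)/(13 - 14) ≡ 9/16 mod 17. 16⁻¹ ≡ 16 (mod 17), so λ ≡ 8.
  x = λ² - 14 - 13 = 64 - 27 ≡ 3; y = λ·(14 - 3) - 12 ≡ 8. → (3, 8)
10P: (3, 8) + (13, 4). λ = (4 - 8)/(13 - 3) ≡ 13/10 mod 17. 10⁻¹ ≡ 12 (mod 17), so λ ≡ 3.
  x = λ² - 3 - 13 = 9 - 16 ≡ 10; y = λ·(3 - 10) - 8 ≡ 5. → (10, 5)
11P: (10, 5) + (13, 4). λ = (4 - 5)/(13 - 10) ≡ 16/3 mod 17. 3⁻¹ ≡ 6 (mod 17) since 3·6 = 18 ≡ 1, so λ ≡ 11.
  x = λ² - 10 - 13 = 121 - 23 ≡ 13; y = λ·(10 - 13) - 5 ≡ 13. → (13, 13)
12P: (13, 13) + (13, 4): same x and y₁ ≡ -y₂, so the sum is 𝒪.
12P = 𝒪, so the order is 12.

12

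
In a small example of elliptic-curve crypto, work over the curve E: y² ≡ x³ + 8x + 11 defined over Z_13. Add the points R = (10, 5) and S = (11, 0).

(4, 4)

(10, 5) + (11, 0). λ = (0 - 5)/(11 - 10) ≡ 8/1 mod 13. 1⁻¹ ≡ 1 (mod 13) since 1·1 = 1 ≡ 1, so λ ≡ 8.
  x = λ² - 10 - 11 = 64 - 21 ≡ 4; y = λ·(10 - 4) - 5 ≡ 4. → (4, 4)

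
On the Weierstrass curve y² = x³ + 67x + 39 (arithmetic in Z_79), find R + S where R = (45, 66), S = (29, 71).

(45, 66) + (29, 71). λ = (71 - 66)/(29 - 45) ≡ 5/63 mod 79. 63⁻¹ ≡ 74 (mod 79), so λ ≡ 54.
  x = λ² - 45 - 29 = 2916 - 74 ≡ 77; y = λ·(45 - 77) - 66 ≡ 23. → (77, 23)

(77, 23)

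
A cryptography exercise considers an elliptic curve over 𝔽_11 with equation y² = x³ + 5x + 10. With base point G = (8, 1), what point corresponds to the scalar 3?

(10, 2)

Repeated addition: build up to 3G.
2G: tangent at (8, 1): λ = (3·8² + 5)/(2·1) ≡ 10/2. 2⁻¹ ≡ 6 (mod 11) since 2·6 = 12 ≡ 1, so λ ≡ 10·6 ≡ 5.
  x = λ² - 8 - 8 = 25 - 16 ≡ 9; y = λ·(8 - 9) - 1 ≡ 5. → (9, 5)
3G: (9, 5) + (8, 1). λ = (1 - 5)/(8 - 9) ≡ 7/10 mod 11. 10⁻¹ ≡ 10 (mod 11) since 10·10 = 100 ≡ 1, so λ ≡ 4.
  x = λ² - 9 - 8 = 16 - 17 ≡ 10; y = λ·(9 - 10) - 5 ≡ 2. → (10, 2)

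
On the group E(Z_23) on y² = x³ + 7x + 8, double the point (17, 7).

tangent at (17, 7): λ = (3·17² + 7)/(2·7) ≡ 0/14. 14⁻¹ ≡ 5 (mod 23), so λ ≡ 0·5 ≡ 0.
  x = λ² - 17 - 17 = 0 - 34 ≡ 12; y = λ·(17 - 12) - 7 ≡ 16. → (12, 16)

(12, 16)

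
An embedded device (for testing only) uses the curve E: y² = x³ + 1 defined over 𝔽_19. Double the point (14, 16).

(0, 18)

tangent at (14, 16): λ = (3·14² + 0)/(2·16) ≡ 18/13. 13⁻¹ ≡ 3 (mod 19), so λ ≡ 18·3 ≡ 16.
  x = λ² - 14 - 14 = 256 - 28 ≡ 0; y = λ·(14 - 0) - 16 ≡ 18. → (0, 18)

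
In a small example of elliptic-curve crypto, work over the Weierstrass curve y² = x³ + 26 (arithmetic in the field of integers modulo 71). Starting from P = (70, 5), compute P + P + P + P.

Repeated addition: build up to 4P.
2P: tangent at (70, 5): λ = (3·70² + 0)/(2·5) ≡ 3/10. 10⁻¹ ≡ 64 (mod 71) since 10·64 = 640 ≡ 1, so λ ≡ 3·64 ≡ 50.
  x = λ² - 70 - 70 = 2500 - 140 ≡ 17; y = λ·(70 - 17) - 5 ≡ 18. → (17, 18)
3P: (17, 18) + (70, 5). λ = (5 - 18)/(70 - 17) ≡ 58/53 mod 71. 53⁻¹ ≡ 67 (mod 71) since 53·67 = 3551 ≡ 1, so λ ≡ 52.
  x = λ² - 17 - 70 = 2704 - 87 ≡ 61; y = λ·(17 - 61) - 18 ≡ 37. → (61, 37)
4P: (61, 37) + (70, 5). λ = (5 - 37)/(70 - 61) ≡ 39/9 mod 71. 9⁻¹ ≡ 8 (mod 71), so λ ≡ 28.
  x = λ² - 61 - 70 = 784 - 131 ≡ 14; y = λ·(61 - 14) - 37 ≡ 1. → (14, 1)

(14, 1)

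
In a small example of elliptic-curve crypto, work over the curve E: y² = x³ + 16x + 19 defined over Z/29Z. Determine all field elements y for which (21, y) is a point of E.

x³ + 16x + 19 = 9616 ≡ 17 (mod 29).
17 is a non-residue mod 29; no y exists.

none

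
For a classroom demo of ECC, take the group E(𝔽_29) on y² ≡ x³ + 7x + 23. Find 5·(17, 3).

(14, 20)

Write P = (17, 3).
Double-and-add on 5 = (101)₂. Start with P = (17, 3) for the leading 1-bit.
double: tangent at (17, 3): λ = (3·17² + 7)/(2·3) ≡ 4/6. 6⁻¹ ≡ 5 (mod 29), so λ ≡ 4·5 ≡ 20.
  x = λ² - 17 - 17 = 400 - 34 ≡ 18; y = λ·(17 - 18) - 3 ≡ 6. → (18, 6)
double: tangent at (18, 6): λ = (3·18² + 7)/(2·6) ≡ 22/12. 12⁻¹ ≡ 17 (mod 29), so λ ≡ 22·17 ≡ 26.
  x = λ² - 18 - 18 = 676 - 36 ≡ 2; y = λ·(18 - 2) - 6 ≡ 4. → (2, 4)
add P: (2, 4) + (17, 3). λ = (3 - 4)/(17 - 2) ≡ 28/15 mod 29. 15⁻¹ ≡ 2 (mod 29) since 15·2 = 30 ≡ 1, so λ ≡ 27.
  x = λ² - 2 - 17 = 729 - 19 ≡ 14; y = λ·(2 - 14) - 4 ≡ 20. → (14, 20)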